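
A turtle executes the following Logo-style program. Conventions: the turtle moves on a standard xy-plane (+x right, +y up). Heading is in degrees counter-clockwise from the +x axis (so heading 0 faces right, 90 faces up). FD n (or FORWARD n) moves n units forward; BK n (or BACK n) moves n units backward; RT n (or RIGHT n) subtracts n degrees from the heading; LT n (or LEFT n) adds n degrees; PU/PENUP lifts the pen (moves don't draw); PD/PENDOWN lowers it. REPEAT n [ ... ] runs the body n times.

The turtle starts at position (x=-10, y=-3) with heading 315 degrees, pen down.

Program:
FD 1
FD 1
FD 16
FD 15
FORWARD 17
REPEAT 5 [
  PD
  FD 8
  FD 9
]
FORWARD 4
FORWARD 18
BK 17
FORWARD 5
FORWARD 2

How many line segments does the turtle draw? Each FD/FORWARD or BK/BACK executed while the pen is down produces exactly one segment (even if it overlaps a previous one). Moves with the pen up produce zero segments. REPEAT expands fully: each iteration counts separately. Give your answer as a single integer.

Answer: 20

Derivation:
Executing turtle program step by step:
Start: pos=(-10,-3), heading=315, pen down
FD 1: (-10,-3) -> (-9.293,-3.707) [heading=315, draw]
FD 1: (-9.293,-3.707) -> (-8.586,-4.414) [heading=315, draw]
FD 16: (-8.586,-4.414) -> (2.728,-15.728) [heading=315, draw]
FD 15: (2.728,-15.728) -> (13.335,-26.335) [heading=315, draw]
FD 17: (13.335,-26.335) -> (25.355,-38.355) [heading=315, draw]
REPEAT 5 [
  -- iteration 1/5 --
  PD: pen down
  FD 8: (25.355,-38.355) -> (31.012,-44.012) [heading=315, draw]
  FD 9: (31.012,-44.012) -> (37.376,-50.376) [heading=315, draw]
  -- iteration 2/5 --
  PD: pen down
  FD 8: (37.376,-50.376) -> (43.033,-56.033) [heading=315, draw]
  FD 9: (43.033,-56.033) -> (49.397,-62.397) [heading=315, draw]
  -- iteration 3/5 --
  PD: pen down
  FD 8: (49.397,-62.397) -> (55.054,-68.054) [heading=315, draw]
  FD 9: (55.054,-68.054) -> (61.418,-74.418) [heading=315, draw]
  -- iteration 4/5 --
  PD: pen down
  FD 8: (61.418,-74.418) -> (67.075,-80.075) [heading=315, draw]
  FD 9: (67.075,-80.075) -> (73.439,-86.439) [heading=315, draw]
  -- iteration 5/5 --
  PD: pen down
  FD 8: (73.439,-86.439) -> (79.095,-92.095) [heading=315, draw]
  FD 9: (79.095,-92.095) -> (85.459,-98.459) [heading=315, draw]
]
FD 4: (85.459,-98.459) -> (88.288,-101.288) [heading=315, draw]
FD 18: (88.288,-101.288) -> (101.016,-114.016) [heading=315, draw]
BK 17: (101.016,-114.016) -> (88.995,-101.995) [heading=315, draw]
FD 5: (88.995,-101.995) -> (92.53,-105.53) [heading=315, draw]
FD 2: (92.53,-105.53) -> (93.945,-106.945) [heading=315, draw]
Final: pos=(93.945,-106.945), heading=315, 20 segment(s) drawn
Segments drawn: 20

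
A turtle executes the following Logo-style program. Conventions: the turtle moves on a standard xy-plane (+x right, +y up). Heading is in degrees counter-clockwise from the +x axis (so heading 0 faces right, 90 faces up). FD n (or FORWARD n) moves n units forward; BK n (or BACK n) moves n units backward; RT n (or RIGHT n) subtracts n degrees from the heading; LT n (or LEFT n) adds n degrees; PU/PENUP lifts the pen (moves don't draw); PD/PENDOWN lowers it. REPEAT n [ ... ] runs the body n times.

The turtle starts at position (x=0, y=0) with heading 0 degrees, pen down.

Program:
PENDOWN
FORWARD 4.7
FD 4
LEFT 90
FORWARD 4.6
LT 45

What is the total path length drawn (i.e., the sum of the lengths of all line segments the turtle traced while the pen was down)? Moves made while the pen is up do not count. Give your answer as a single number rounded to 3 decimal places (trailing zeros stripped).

Answer: 13.3

Derivation:
Executing turtle program step by step:
Start: pos=(0,0), heading=0, pen down
PD: pen down
FD 4.7: (0,0) -> (4.7,0) [heading=0, draw]
FD 4: (4.7,0) -> (8.7,0) [heading=0, draw]
LT 90: heading 0 -> 90
FD 4.6: (8.7,0) -> (8.7,4.6) [heading=90, draw]
LT 45: heading 90 -> 135
Final: pos=(8.7,4.6), heading=135, 3 segment(s) drawn

Segment lengths:
  seg 1: (0,0) -> (4.7,0), length = 4.7
  seg 2: (4.7,0) -> (8.7,0), length = 4
  seg 3: (8.7,0) -> (8.7,4.6), length = 4.6
Total = 13.3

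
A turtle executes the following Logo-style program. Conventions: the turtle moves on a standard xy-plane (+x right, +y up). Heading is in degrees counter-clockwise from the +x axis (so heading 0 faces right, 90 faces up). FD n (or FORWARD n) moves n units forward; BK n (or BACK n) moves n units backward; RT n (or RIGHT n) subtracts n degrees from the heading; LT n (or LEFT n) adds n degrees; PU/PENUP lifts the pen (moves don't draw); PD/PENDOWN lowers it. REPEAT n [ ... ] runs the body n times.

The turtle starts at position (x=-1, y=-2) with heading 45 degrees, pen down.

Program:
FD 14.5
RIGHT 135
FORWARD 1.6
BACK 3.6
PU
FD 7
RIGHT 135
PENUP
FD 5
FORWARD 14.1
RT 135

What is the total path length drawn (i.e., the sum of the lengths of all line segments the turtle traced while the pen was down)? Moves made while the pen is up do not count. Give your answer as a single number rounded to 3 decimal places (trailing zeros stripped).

Answer: 19.7

Derivation:
Executing turtle program step by step:
Start: pos=(-1,-2), heading=45, pen down
FD 14.5: (-1,-2) -> (9.253,8.253) [heading=45, draw]
RT 135: heading 45 -> 270
FD 1.6: (9.253,8.253) -> (9.253,6.653) [heading=270, draw]
BK 3.6: (9.253,6.653) -> (9.253,10.253) [heading=270, draw]
PU: pen up
FD 7: (9.253,10.253) -> (9.253,3.253) [heading=270, move]
RT 135: heading 270 -> 135
PU: pen up
FD 5: (9.253,3.253) -> (5.718,6.789) [heading=135, move]
FD 14.1: (5.718,6.789) -> (-4.253,16.759) [heading=135, move]
RT 135: heading 135 -> 0
Final: pos=(-4.253,16.759), heading=0, 3 segment(s) drawn

Segment lengths:
  seg 1: (-1,-2) -> (9.253,8.253), length = 14.5
  seg 2: (9.253,8.253) -> (9.253,6.653), length = 1.6
  seg 3: (9.253,6.653) -> (9.253,10.253), length = 3.6
Total = 19.7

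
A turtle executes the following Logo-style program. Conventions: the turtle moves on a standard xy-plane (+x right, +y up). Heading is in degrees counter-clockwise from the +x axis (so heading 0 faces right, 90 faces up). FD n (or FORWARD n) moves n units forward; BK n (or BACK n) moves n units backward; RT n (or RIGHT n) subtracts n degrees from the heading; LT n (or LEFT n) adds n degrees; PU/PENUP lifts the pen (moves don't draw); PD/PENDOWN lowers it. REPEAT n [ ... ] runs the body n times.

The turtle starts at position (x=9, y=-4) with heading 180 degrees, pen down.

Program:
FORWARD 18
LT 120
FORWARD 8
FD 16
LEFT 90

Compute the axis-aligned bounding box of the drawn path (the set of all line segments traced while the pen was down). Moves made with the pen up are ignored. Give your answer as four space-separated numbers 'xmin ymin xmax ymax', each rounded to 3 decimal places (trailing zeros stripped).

Executing turtle program step by step:
Start: pos=(9,-4), heading=180, pen down
FD 18: (9,-4) -> (-9,-4) [heading=180, draw]
LT 120: heading 180 -> 300
FD 8: (-9,-4) -> (-5,-10.928) [heading=300, draw]
FD 16: (-5,-10.928) -> (3,-24.785) [heading=300, draw]
LT 90: heading 300 -> 30
Final: pos=(3,-24.785), heading=30, 3 segment(s) drawn

Segment endpoints: x in {-9, -5, 3, 9}, y in {-24.785, -10.928, -4, -4}
xmin=-9, ymin=-24.785, xmax=9, ymax=-4

Answer: -9 -24.785 9 -4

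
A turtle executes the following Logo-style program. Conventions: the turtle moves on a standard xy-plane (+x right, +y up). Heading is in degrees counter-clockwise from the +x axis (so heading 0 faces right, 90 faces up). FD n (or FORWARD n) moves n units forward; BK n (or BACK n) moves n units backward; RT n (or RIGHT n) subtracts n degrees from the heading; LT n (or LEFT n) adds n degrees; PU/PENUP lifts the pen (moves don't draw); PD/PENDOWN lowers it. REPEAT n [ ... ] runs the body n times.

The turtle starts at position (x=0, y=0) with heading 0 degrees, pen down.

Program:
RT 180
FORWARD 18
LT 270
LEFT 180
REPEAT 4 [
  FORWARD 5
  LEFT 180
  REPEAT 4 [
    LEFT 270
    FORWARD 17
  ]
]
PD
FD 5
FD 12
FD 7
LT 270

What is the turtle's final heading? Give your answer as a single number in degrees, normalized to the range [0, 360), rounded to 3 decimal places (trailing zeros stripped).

Answer: 180

Derivation:
Executing turtle program step by step:
Start: pos=(0,0), heading=0, pen down
RT 180: heading 0 -> 180
FD 18: (0,0) -> (-18,0) [heading=180, draw]
LT 270: heading 180 -> 90
LT 180: heading 90 -> 270
REPEAT 4 [
  -- iteration 1/4 --
  FD 5: (-18,0) -> (-18,-5) [heading=270, draw]
  LT 180: heading 270 -> 90
  REPEAT 4 [
    -- iteration 1/4 --
    LT 270: heading 90 -> 0
    FD 17: (-18,-5) -> (-1,-5) [heading=0, draw]
    -- iteration 2/4 --
    LT 270: heading 0 -> 270
    FD 17: (-1,-5) -> (-1,-22) [heading=270, draw]
    -- iteration 3/4 --
    LT 270: heading 270 -> 180
    FD 17: (-1,-22) -> (-18,-22) [heading=180, draw]
    -- iteration 4/4 --
    LT 270: heading 180 -> 90
    FD 17: (-18,-22) -> (-18,-5) [heading=90, draw]
  ]
  -- iteration 2/4 --
  FD 5: (-18,-5) -> (-18,0) [heading=90, draw]
  LT 180: heading 90 -> 270
  REPEAT 4 [
    -- iteration 1/4 --
    LT 270: heading 270 -> 180
    FD 17: (-18,0) -> (-35,0) [heading=180, draw]
    -- iteration 2/4 --
    LT 270: heading 180 -> 90
    FD 17: (-35,0) -> (-35,17) [heading=90, draw]
    -- iteration 3/4 --
    LT 270: heading 90 -> 0
    FD 17: (-35,17) -> (-18,17) [heading=0, draw]
    -- iteration 4/4 --
    LT 270: heading 0 -> 270
    FD 17: (-18,17) -> (-18,0) [heading=270, draw]
  ]
  -- iteration 3/4 --
  FD 5: (-18,0) -> (-18,-5) [heading=270, draw]
  LT 180: heading 270 -> 90
  REPEAT 4 [
    -- iteration 1/4 --
    LT 270: heading 90 -> 0
    FD 17: (-18,-5) -> (-1,-5) [heading=0, draw]
    -- iteration 2/4 --
    LT 270: heading 0 -> 270
    FD 17: (-1,-5) -> (-1,-22) [heading=270, draw]
    -- iteration 3/4 --
    LT 270: heading 270 -> 180
    FD 17: (-1,-22) -> (-18,-22) [heading=180, draw]
    -- iteration 4/4 --
    LT 270: heading 180 -> 90
    FD 17: (-18,-22) -> (-18,-5) [heading=90, draw]
  ]
  -- iteration 4/4 --
  FD 5: (-18,-5) -> (-18,0) [heading=90, draw]
  LT 180: heading 90 -> 270
  REPEAT 4 [
    -- iteration 1/4 --
    LT 270: heading 270 -> 180
    FD 17: (-18,0) -> (-35,0) [heading=180, draw]
    -- iteration 2/4 --
    LT 270: heading 180 -> 90
    FD 17: (-35,0) -> (-35,17) [heading=90, draw]
    -- iteration 3/4 --
    LT 270: heading 90 -> 0
    FD 17: (-35,17) -> (-18,17) [heading=0, draw]
    -- iteration 4/4 --
    LT 270: heading 0 -> 270
    FD 17: (-18,17) -> (-18,0) [heading=270, draw]
  ]
]
PD: pen down
FD 5: (-18,0) -> (-18,-5) [heading=270, draw]
FD 12: (-18,-5) -> (-18,-17) [heading=270, draw]
FD 7: (-18,-17) -> (-18,-24) [heading=270, draw]
LT 270: heading 270 -> 180
Final: pos=(-18,-24), heading=180, 24 segment(s) drawn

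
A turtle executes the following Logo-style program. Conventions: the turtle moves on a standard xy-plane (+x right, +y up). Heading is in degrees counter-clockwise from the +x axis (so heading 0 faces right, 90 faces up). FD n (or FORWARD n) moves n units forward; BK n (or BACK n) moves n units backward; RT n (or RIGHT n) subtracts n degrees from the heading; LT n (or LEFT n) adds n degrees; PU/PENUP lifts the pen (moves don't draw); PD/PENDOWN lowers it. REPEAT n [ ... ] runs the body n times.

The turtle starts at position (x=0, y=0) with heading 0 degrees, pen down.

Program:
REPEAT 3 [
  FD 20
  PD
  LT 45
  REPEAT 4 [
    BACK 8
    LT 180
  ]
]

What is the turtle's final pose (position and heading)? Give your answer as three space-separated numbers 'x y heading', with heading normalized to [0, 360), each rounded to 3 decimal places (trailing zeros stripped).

Answer: 34.142 34.142 135

Derivation:
Executing turtle program step by step:
Start: pos=(0,0), heading=0, pen down
REPEAT 3 [
  -- iteration 1/3 --
  FD 20: (0,0) -> (20,0) [heading=0, draw]
  PD: pen down
  LT 45: heading 0 -> 45
  REPEAT 4 [
    -- iteration 1/4 --
    BK 8: (20,0) -> (14.343,-5.657) [heading=45, draw]
    LT 180: heading 45 -> 225
    -- iteration 2/4 --
    BK 8: (14.343,-5.657) -> (20,0) [heading=225, draw]
    LT 180: heading 225 -> 45
    -- iteration 3/4 --
    BK 8: (20,0) -> (14.343,-5.657) [heading=45, draw]
    LT 180: heading 45 -> 225
    -- iteration 4/4 --
    BK 8: (14.343,-5.657) -> (20,0) [heading=225, draw]
    LT 180: heading 225 -> 45
  ]
  -- iteration 2/3 --
  FD 20: (20,0) -> (34.142,14.142) [heading=45, draw]
  PD: pen down
  LT 45: heading 45 -> 90
  REPEAT 4 [
    -- iteration 1/4 --
    BK 8: (34.142,14.142) -> (34.142,6.142) [heading=90, draw]
    LT 180: heading 90 -> 270
    -- iteration 2/4 --
    BK 8: (34.142,6.142) -> (34.142,14.142) [heading=270, draw]
    LT 180: heading 270 -> 90
    -- iteration 3/4 --
    BK 8: (34.142,14.142) -> (34.142,6.142) [heading=90, draw]
    LT 180: heading 90 -> 270
    -- iteration 4/4 --
    BK 8: (34.142,6.142) -> (34.142,14.142) [heading=270, draw]
    LT 180: heading 270 -> 90
  ]
  -- iteration 3/3 --
  FD 20: (34.142,14.142) -> (34.142,34.142) [heading=90, draw]
  PD: pen down
  LT 45: heading 90 -> 135
  REPEAT 4 [
    -- iteration 1/4 --
    BK 8: (34.142,34.142) -> (39.799,28.485) [heading=135, draw]
    LT 180: heading 135 -> 315
    -- iteration 2/4 --
    BK 8: (39.799,28.485) -> (34.142,34.142) [heading=315, draw]
    LT 180: heading 315 -> 135
    -- iteration 3/4 --
    BK 8: (34.142,34.142) -> (39.799,28.485) [heading=135, draw]
    LT 180: heading 135 -> 315
    -- iteration 4/4 --
    BK 8: (39.799,28.485) -> (34.142,34.142) [heading=315, draw]
    LT 180: heading 315 -> 135
  ]
]
Final: pos=(34.142,34.142), heading=135, 15 segment(s) drawn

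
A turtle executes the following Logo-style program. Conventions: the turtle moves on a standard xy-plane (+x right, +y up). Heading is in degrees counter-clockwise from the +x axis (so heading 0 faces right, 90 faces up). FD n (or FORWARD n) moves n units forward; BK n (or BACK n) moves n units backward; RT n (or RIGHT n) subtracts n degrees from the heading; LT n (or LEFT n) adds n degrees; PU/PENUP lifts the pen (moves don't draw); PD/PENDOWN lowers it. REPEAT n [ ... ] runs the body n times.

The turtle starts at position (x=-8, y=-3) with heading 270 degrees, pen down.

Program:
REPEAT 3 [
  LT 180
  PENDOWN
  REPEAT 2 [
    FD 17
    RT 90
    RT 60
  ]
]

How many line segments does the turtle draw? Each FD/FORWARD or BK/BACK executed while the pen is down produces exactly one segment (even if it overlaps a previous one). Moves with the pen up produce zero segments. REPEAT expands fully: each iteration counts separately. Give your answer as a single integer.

Executing turtle program step by step:
Start: pos=(-8,-3), heading=270, pen down
REPEAT 3 [
  -- iteration 1/3 --
  LT 180: heading 270 -> 90
  PD: pen down
  REPEAT 2 [
    -- iteration 1/2 --
    FD 17: (-8,-3) -> (-8,14) [heading=90, draw]
    RT 90: heading 90 -> 0
    RT 60: heading 0 -> 300
    -- iteration 2/2 --
    FD 17: (-8,14) -> (0.5,-0.722) [heading=300, draw]
    RT 90: heading 300 -> 210
    RT 60: heading 210 -> 150
  ]
  -- iteration 2/3 --
  LT 180: heading 150 -> 330
  PD: pen down
  REPEAT 2 [
    -- iteration 1/2 --
    FD 17: (0.5,-0.722) -> (15.222,-9.222) [heading=330, draw]
    RT 90: heading 330 -> 240
    RT 60: heading 240 -> 180
    -- iteration 2/2 --
    FD 17: (15.222,-9.222) -> (-1.778,-9.222) [heading=180, draw]
    RT 90: heading 180 -> 90
    RT 60: heading 90 -> 30
  ]
  -- iteration 3/3 --
  LT 180: heading 30 -> 210
  PD: pen down
  REPEAT 2 [
    -- iteration 1/2 --
    FD 17: (-1.778,-9.222) -> (-16.5,-17.722) [heading=210, draw]
    RT 90: heading 210 -> 120
    RT 60: heading 120 -> 60
    -- iteration 2/2 --
    FD 17: (-16.5,-17.722) -> (-8,-3) [heading=60, draw]
    RT 90: heading 60 -> 330
    RT 60: heading 330 -> 270
  ]
]
Final: pos=(-8,-3), heading=270, 6 segment(s) drawn
Segments drawn: 6

Answer: 6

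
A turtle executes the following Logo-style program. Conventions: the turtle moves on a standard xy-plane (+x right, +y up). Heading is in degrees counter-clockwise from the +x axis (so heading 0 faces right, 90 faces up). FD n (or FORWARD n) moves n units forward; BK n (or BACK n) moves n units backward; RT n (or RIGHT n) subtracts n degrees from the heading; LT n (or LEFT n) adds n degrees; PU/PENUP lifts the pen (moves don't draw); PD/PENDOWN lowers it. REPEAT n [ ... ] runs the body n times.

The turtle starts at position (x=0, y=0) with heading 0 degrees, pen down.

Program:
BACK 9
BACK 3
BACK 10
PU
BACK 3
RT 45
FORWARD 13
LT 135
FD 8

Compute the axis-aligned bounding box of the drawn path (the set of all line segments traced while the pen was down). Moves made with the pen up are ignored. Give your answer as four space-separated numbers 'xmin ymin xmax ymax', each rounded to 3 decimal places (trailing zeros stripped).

Answer: -22 0 0 0

Derivation:
Executing turtle program step by step:
Start: pos=(0,0), heading=0, pen down
BK 9: (0,0) -> (-9,0) [heading=0, draw]
BK 3: (-9,0) -> (-12,0) [heading=0, draw]
BK 10: (-12,0) -> (-22,0) [heading=0, draw]
PU: pen up
BK 3: (-22,0) -> (-25,0) [heading=0, move]
RT 45: heading 0 -> 315
FD 13: (-25,0) -> (-15.808,-9.192) [heading=315, move]
LT 135: heading 315 -> 90
FD 8: (-15.808,-9.192) -> (-15.808,-1.192) [heading=90, move]
Final: pos=(-15.808,-1.192), heading=90, 3 segment(s) drawn

Segment endpoints: x in {-22, -12, -9, 0}, y in {0}
xmin=-22, ymin=0, xmax=0, ymax=0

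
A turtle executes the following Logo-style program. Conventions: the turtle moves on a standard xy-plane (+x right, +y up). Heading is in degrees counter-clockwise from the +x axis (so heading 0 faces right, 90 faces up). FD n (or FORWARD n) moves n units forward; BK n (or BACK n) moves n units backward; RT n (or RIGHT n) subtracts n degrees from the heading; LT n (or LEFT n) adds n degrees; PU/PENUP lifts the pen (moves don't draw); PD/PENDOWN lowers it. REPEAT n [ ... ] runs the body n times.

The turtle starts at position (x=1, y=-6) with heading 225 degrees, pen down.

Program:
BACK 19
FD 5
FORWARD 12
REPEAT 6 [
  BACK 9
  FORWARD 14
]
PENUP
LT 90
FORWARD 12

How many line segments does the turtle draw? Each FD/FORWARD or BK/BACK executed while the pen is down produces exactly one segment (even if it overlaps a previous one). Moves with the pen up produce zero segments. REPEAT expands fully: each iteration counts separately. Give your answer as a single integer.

Answer: 15

Derivation:
Executing turtle program step by step:
Start: pos=(1,-6), heading=225, pen down
BK 19: (1,-6) -> (14.435,7.435) [heading=225, draw]
FD 5: (14.435,7.435) -> (10.899,3.899) [heading=225, draw]
FD 12: (10.899,3.899) -> (2.414,-4.586) [heading=225, draw]
REPEAT 6 [
  -- iteration 1/6 --
  BK 9: (2.414,-4.586) -> (8.778,1.778) [heading=225, draw]
  FD 14: (8.778,1.778) -> (-1.121,-8.121) [heading=225, draw]
  -- iteration 2/6 --
  BK 9: (-1.121,-8.121) -> (5.243,-1.757) [heading=225, draw]
  FD 14: (5.243,-1.757) -> (-4.657,-11.657) [heading=225, draw]
  -- iteration 3/6 --
  BK 9: (-4.657,-11.657) -> (1.707,-5.293) [heading=225, draw]
  FD 14: (1.707,-5.293) -> (-8.192,-15.192) [heading=225, draw]
  -- iteration 4/6 --
  BK 9: (-8.192,-15.192) -> (-1.828,-8.828) [heading=225, draw]
  FD 14: (-1.828,-8.828) -> (-11.728,-18.728) [heading=225, draw]
  -- iteration 5/6 --
  BK 9: (-11.728,-18.728) -> (-5.364,-12.364) [heading=225, draw]
  FD 14: (-5.364,-12.364) -> (-15.263,-22.263) [heading=225, draw]
  -- iteration 6/6 --
  BK 9: (-15.263,-22.263) -> (-8.899,-15.899) [heading=225, draw]
  FD 14: (-8.899,-15.899) -> (-18.799,-25.799) [heading=225, draw]
]
PU: pen up
LT 90: heading 225 -> 315
FD 12: (-18.799,-25.799) -> (-10.314,-34.284) [heading=315, move]
Final: pos=(-10.314,-34.284), heading=315, 15 segment(s) drawn
Segments drawn: 15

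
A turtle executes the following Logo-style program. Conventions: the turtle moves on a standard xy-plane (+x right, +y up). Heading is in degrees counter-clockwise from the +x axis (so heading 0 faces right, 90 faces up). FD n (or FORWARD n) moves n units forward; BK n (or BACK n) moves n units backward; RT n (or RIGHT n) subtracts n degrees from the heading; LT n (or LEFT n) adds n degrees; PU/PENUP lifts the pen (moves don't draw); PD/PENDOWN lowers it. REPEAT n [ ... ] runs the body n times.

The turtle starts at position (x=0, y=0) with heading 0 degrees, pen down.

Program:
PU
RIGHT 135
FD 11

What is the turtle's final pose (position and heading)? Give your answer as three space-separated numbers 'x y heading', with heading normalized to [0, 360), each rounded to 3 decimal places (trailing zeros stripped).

Answer: -7.778 -7.778 225

Derivation:
Executing turtle program step by step:
Start: pos=(0,0), heading=0, pen down
PU: pen up
RT 135: heading 0 -> 225
FD 11: (0,0) -> (-7.778,-7.778) [heading=225, move]
Final: pos=(-7.778,-7.778), heading=225, 0 segment(s) drawn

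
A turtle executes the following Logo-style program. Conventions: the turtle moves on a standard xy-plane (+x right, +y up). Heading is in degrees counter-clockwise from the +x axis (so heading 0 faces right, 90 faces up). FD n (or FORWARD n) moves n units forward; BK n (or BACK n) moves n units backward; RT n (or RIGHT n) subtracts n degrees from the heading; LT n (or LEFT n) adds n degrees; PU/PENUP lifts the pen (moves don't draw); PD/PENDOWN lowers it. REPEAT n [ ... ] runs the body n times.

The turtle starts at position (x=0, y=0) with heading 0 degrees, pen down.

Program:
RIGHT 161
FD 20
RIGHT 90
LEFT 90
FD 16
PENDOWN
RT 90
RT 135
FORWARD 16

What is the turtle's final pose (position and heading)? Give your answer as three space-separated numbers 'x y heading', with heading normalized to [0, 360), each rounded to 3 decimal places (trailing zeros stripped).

Answer: -19.658 -18.734 334

Derivation:
Executing turtle program step by step:
Start: pos=(0,0), heading=0, pen down
RT 161: heading 0 -> 199
FD 20: (0,0) -> (-18.91,-6.511) [heading=199, draw]
RT 90: heading 199 -> 109
LT 90: heading 109 -> 199
FD 16: (-18.91,-6.511) -> (-34.039,-11.72) [heading=199, draw]
PD: pen down
RT 90: heading 199 -> 109
RT 135: heading 109 -> 334
FD 16: (-34.039,-11.72) -> (-19.658,-18.734) [heading=334, draw]
Final: pos=(-19.658,-18.734), heading=334, 3 segment(s) drawn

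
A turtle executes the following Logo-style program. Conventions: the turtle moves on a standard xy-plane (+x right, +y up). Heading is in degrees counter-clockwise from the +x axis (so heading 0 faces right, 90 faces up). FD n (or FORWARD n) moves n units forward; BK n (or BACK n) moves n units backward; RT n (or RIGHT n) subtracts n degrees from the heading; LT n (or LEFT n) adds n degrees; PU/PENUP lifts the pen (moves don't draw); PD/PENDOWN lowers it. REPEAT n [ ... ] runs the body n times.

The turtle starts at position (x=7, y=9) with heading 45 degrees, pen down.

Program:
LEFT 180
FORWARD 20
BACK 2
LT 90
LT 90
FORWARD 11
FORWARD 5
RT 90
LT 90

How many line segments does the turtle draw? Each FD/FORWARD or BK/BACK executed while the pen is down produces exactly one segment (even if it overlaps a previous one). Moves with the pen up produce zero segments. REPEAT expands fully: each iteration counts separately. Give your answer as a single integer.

Executing turtle program step by step:
Start: pos=(7,9), heading=45, pen down
LT 180: heading 45 -> 225
FD 20: (7,9) -> (-7.142,-5.142) [heading=225, draw]
BK 2: (-7.142,-5.142) -> (-5.728,-3.728) [heading=225, draw]
LT 90: heading 225 -> 315
LT 90: heading 315 -> 45
FD 11: (-5.728,-3.728) -> (2.05,4.05) [heading=45, draw]
FD 5: (2.05,4.05) -> (5.586,7.586) [heading=45, draw]
RT 90: heading 45 -> 315
LT 90: heading 315 -> 45
Final: pos=(5.586,7.586), heading=45, 4 segment(s) drawn
Segments drawn: 4

Answer: 4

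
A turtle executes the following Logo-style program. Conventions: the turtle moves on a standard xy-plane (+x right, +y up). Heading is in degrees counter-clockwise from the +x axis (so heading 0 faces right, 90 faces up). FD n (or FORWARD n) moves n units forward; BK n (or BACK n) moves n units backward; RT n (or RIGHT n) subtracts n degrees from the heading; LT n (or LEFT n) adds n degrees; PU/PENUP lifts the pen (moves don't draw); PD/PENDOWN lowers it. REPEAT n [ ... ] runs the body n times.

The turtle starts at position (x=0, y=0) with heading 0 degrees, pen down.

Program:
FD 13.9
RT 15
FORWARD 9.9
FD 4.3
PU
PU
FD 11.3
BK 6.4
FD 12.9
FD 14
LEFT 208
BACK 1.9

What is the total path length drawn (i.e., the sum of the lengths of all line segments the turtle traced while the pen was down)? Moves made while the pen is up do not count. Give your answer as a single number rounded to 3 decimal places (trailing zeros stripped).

Answer: 28.1

Derivation:
Executing turtle program step by step:
Start: pos=(0,0), heading=0, pen down
FD 13.9: (0,0) -> (13.9,0) [heading=0, draw]
RT 15: heading 0 -> 345
FD 9.9: (13.9,0) -> (23.463,-2.562) [heading=345, draw]
FD 4.3: (23.463,-2.562) -> (27.616,-3.675) [heading=345, draw]
PU: pen up
PU: pen up
FD 11.3: (27.616,-3.675) -> (38.531,-6.6) [heading=345, move]
BK 6.4: (38.531,-6.6) -> (32.349,-4.943) [heading=345, move]
FD 12.9: (32.349,-4.943) -> (44.81,-8.282) [heading=345, move]
FD 14: (44.81,-8.282) -> (58.333,-11.906) [heading=345, move]
LT 208: heading 345 -> 193
BK 1.9: (58.333,-11.906) -> (60.184,-11.478) [heading=193, move]
Final: pos=(60.184,-11.478), heading=193, 3 segment(s) drawn

Segment lengths:
  seg 1: (0,0) -> (13.9,0), length = 13.9
  seg 2: (13.9,0) -> (23.463,-2.562), length = 9.9
  seg 3: (23.463,-2.562) -> (27.616,-3.675), length = 4.3
Total = 28.1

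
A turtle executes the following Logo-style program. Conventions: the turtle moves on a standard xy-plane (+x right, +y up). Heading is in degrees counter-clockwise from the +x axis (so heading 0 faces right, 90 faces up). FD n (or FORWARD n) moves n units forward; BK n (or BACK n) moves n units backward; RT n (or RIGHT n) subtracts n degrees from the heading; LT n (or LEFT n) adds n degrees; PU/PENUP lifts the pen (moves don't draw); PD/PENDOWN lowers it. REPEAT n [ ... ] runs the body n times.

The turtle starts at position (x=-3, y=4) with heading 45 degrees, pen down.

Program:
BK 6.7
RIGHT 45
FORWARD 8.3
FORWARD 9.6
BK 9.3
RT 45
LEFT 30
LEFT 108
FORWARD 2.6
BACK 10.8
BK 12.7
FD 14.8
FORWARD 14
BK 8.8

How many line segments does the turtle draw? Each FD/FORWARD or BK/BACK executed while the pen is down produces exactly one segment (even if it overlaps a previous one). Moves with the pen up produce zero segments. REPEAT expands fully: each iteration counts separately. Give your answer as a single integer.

Answer: 10

Derivation:
Executing turtle program step by step:
Start: pos=(-3,4), heading=45, pen down
BK 6.7: (-3,4) -> (-7.738,-0.738) [heading=45, draw]
RT 45: heading 45 -> 0
FD 8.3: (-7.738,-0.738) -> (0.562,-0.738) [heading=0, draw]
FD 9.6: (0.562,-0.738) -> (10.162,-0.738) [heading=0, draw]
BK 9.3: (10.162,-0.738) -> (0.862,-0.738) [heading=0, draw]
RT 45: heading 0 -> 315
LT 30: heading 315 -> 345
LT 108: heading 345 -> 93
FD 2.6: (0.862,-0.738) -> (0.726,1.859) [heading=93, draw]
BK 10.8: (0.726,1.859) -> (1.292,-8.926) [heading=93, draw]
BK 12.7: (1.292,-8.926) -> (1.956,-21.609) [heading=93, draw]
FD 14.8: (1.956,-21.609) -> (1.182,-6.829) [heading=93, draw]
FD 14: (1.182,-6.829) -> (0.449,7.152) [heading=93, draw]
BK 8.8: (0.449,7.152) -> (0.909,-1.636) [heading=93, draw]
Final: pos=(0.909,-1.636), heading=93, 10 segment(s) drawn
Segments drawn: 10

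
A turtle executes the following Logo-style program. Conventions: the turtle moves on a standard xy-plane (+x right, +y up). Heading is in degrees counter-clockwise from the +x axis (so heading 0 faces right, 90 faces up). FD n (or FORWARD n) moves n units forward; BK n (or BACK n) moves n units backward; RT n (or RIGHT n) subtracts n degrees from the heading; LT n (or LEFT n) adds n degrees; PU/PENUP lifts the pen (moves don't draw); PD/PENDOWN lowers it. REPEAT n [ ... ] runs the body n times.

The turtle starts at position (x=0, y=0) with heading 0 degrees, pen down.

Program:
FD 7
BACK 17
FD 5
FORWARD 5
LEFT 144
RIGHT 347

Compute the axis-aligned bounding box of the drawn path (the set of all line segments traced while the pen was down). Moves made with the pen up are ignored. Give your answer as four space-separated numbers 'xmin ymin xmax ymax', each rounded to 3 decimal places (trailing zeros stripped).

Answer: -10 0 7 0

Derivation:
Executing turtle program step by step:
Start: pos=(0,0), heading=0, pen down
FD 7: (0,0) -> (7,0) [heading=0, draw]
BK 17: (7,0) -> (-10,0) [heading=0, draw]
FD 5: (-10,0) -> (-5,0) [heading=0, draw]
FD 5: (-5,0) -> (0,0) [heading=0, draw]
LT 144: heading 0 -> 144
RT 347: heading 144 -> 157
Final: pos=(0,0), heading=157, 4 segment(s) drawn

Segment endpoints: x in {-10, -5, 0, 7}, y in {0}
xmin=-10, ymin=0, xmax=7, ymax=0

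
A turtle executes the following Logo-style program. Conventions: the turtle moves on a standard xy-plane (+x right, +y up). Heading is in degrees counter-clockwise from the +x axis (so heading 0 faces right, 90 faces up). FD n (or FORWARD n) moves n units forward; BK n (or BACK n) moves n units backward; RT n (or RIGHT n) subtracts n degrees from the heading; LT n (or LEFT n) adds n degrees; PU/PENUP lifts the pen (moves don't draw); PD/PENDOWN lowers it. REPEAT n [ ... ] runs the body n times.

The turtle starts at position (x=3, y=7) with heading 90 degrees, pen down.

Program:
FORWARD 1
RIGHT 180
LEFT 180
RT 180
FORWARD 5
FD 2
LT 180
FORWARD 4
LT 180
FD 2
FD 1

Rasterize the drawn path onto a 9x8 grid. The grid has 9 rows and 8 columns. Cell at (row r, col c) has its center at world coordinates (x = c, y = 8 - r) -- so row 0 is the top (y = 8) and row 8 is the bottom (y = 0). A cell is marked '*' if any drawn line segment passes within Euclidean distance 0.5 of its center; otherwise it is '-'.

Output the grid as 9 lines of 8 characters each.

Segment 0: (3,7) -> (3,8)
Segment 1: (3,8) -> (3,3)
Segment 2: (3,3) -> (3,1)
Segment 3: (3,1) -> (3,5)
Segment 4: (3,5) -> (3,3)
Segment 5: (3,3) -> (3,2)

Answer: ---*----
---*----
---*----
---*----
---*----
---*----
---*----
---*----
--------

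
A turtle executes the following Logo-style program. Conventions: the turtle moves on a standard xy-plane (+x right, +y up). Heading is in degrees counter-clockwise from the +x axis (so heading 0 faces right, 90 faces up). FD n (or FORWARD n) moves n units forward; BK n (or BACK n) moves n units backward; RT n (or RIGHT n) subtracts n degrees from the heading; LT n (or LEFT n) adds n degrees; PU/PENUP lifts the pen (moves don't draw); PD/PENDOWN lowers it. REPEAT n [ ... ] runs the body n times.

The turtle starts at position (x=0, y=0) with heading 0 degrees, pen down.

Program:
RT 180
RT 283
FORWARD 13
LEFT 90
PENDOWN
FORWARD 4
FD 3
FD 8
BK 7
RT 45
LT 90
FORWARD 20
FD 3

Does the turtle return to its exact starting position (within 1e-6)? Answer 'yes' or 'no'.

Answer: no

Derivation:
Executing turtle program step by step:
Start: pos=(0,0), heading=0, pen down
RT 180: heading 0 -> 180
RT 283: heading 180 -> 257
FD 13: (0,0) -> (-2.924,-12.667) [heading=257, draw]
LT 90: heading 257 -> 347
PD: pen down
FD 4: (-2.924,-12.667) -> (0.973,-13.567) [heading=347, draw]
FD 3: (0.973,-13.567) -> (3.896,-14.241) [heading=347, draw]
FD 8: (3.896,-14.241) -> (11.691,-16.041) [heading=347, draw]
BK 7: (11.691,-16.041) -> (4.871,-14.466) [heading=347, draw]
RT 45: heading 347 -> 302
LT 90: heading 302 -> 32
FD 20: (4.871,-14.466) -> (21.832,-3.868) [heading=32, draw]
FD 3: (21.832,-3.868) -> (24.376,-2.278) [heading=32, draw]
Final: pos=(24.376,-2.278), heading=32, 7 segment(s) drawn

Start position: (0, 0)
Final position: (24.376, -2.278)
Distance = 24.482; >= 1e-6 -> NOT closed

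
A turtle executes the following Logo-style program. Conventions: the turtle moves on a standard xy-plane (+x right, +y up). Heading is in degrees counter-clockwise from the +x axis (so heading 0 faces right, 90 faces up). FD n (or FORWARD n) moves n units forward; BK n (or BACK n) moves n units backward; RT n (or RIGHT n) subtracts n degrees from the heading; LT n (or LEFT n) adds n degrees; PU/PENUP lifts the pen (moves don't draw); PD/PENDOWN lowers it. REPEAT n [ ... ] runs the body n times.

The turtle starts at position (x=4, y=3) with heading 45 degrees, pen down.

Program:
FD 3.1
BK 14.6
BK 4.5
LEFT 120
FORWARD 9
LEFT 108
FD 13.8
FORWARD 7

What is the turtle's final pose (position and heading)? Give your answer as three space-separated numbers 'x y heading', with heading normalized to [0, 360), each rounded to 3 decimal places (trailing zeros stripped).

Answer: -14.918 -26.756 273

Derivation:
Executing turtle program step by step:
Start: pos=(4,3), heading=45, pen down
FD 3.1: (4,3) -> (6.192,5.192) [heading=45, draw]
BK 14.6: (6.192,5.192) -> (-4.132,-5.132) [heading=45, draw]
BK 4.5: (-4.132,-5.132) -> (-7.314,-8.314) [heading=45, draw]
LT 120: heading 45 -> 165
FD 9: (-7.314,-8.314) -> (-16.007,-5.984) [heading=165, draw]
LT 108: heading 165 -> 273
FD 13.8: (-16.007,-5.984) -> (-15.285,-19.765) [heading=273, draw]
FD 7: (-15.285,-19.765) -> (-14.918,-26.756) [heading=273, draw]
Final: pos=(-14.918,-26.756), heading=273, 6 segment(s) drawn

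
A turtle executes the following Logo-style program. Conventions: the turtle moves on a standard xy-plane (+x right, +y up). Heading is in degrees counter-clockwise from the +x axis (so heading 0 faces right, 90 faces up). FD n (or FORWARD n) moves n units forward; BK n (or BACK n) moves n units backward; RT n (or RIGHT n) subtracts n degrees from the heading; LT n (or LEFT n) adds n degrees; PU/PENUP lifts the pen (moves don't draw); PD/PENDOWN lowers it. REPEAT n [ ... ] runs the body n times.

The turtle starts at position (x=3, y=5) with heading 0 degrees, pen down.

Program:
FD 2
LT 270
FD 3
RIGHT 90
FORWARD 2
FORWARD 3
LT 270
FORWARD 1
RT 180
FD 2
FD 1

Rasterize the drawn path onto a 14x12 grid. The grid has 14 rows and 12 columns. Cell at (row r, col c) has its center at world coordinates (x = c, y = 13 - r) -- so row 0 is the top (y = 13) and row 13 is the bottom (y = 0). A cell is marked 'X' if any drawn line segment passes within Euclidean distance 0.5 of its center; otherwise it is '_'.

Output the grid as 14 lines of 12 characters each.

Segment 0: (3,5) -> (5,5)
Segment 1: (5,5) -> (5,2)
Segment 2: (5,2) -> (3,2)
Segment 3: (3,2) -> (-0,2)
Segment 4: (-0,2) -> (-0,3)
Segment 5: (-0,3) -> (-0,1)
Segment 6: (-0,1) -> (-0,0)

Answer: ____________
____________
____________
____________
____________
____________
____________
____________
___XXX______
_____X______
X____X______
XXXXXX______
X___________
X___________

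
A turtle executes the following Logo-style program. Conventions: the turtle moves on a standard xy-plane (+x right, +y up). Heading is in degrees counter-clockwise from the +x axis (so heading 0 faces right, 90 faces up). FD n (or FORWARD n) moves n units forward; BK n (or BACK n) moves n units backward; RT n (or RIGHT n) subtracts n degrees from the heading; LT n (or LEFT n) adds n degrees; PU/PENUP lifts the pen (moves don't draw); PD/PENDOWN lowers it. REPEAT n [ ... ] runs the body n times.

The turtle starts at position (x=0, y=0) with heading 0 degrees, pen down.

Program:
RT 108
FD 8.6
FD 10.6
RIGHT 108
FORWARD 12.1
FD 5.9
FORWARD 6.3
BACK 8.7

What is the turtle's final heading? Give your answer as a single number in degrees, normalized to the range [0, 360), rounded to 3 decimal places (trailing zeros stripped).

Executing turtle program step by step:
Start: pos=(0,0), heading=0, pen down
RT 108: heading 0 -> 252
FD 8.6: (0,0) -> (-2.658,-8.179) [heading=252, draw]
FD 10.6: (-2.658,-8.179) -> (-5.933,-18.26) [heading=252, draw]
RT 108: heading 252 -> 144
FD 12.1: (-5.933,-18.26) -> (-15.722,-11.148) [heading=144, draw]
FD 5.9: (-15.722,-11.148) -> (-20.495,-7.68) [heading=144, draw]
FD 6.3: (-20.495,-7.68) -> (-25.592,-3.977) [heading=144, draw]
BK 8.7: (-25.592,-3.977) -> (-18.554,-9.091) [heading=144, draw]
Final: pos=(-18.554,-9.091), heading=144, 6 segment(s) drawn

Answer: 144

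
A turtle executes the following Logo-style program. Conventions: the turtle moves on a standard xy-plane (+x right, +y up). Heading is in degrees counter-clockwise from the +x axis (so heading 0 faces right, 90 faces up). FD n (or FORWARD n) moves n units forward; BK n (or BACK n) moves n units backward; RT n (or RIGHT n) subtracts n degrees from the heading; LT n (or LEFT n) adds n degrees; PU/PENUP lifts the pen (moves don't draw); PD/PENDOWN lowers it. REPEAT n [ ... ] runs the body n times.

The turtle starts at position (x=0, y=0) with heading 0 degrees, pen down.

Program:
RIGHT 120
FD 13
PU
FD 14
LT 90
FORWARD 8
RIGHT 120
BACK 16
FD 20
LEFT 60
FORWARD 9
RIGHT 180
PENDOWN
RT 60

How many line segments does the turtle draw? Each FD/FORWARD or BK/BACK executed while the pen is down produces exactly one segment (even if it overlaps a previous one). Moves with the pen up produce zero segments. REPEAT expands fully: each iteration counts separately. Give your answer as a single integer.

Executing turtle program step by step:
Start: pos=(0,0), heading=0, pen down
RT 120: heading 0 -> 240
FD 13: (0,0) -> (-6.5,-11.258) [heading=240, draw]
PU: pen up
FD 14: (-6.5,-11.258) -> (-13.5,-23.383) [heading=240, move]
LT 90: heading 240 -> 330
FD 8: (-13.5,-23.383) -> (-6.572,-27.383) [heading=330, move]
RT 120: heading 330 -> 210
BK 16: (-6.572,-27.383) -> (7.285,-19.383) [heading=210, move]
FD 20: (7.285,-19.383) -> (-10.036,-29.383) [heading=210, move]
LT 60: heading 210 -> 270
FD 9: (-10.036,-29.383) -> (-10.036,-38.383) [heading=270, move]
RT 180: heading 270 -> 90
PD: pen down
RT 60: heading 90 -> 30
Final: pos=(-10.036,-38.383), heading=30, 1 segment(s) drawn
Segments drawn: 1

Answer: 1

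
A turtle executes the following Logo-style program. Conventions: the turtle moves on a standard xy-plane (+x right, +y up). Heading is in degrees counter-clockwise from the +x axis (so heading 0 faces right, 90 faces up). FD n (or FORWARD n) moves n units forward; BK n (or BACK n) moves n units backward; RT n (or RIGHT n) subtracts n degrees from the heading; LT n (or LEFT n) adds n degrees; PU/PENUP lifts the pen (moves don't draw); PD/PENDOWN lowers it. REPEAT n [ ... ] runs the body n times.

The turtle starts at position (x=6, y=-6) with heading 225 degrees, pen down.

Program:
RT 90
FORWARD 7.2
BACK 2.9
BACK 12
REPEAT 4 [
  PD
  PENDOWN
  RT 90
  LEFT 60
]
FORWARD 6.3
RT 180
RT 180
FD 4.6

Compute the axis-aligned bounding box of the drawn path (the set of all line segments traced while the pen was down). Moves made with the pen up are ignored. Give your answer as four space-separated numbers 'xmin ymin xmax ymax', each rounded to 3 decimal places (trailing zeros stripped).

Executing turtle program step by step:
Start: pos=(6,-6), heading=225, pen down
RT 90: heading 225 -> 135
FD 7.2: (6,-6) -> (0.909,-0.909) [heading=135, draw]
BK 2.9: (0.909,-0.909) -> (2.959,-2.959) [heading=135, draw]
BK 12: (2.959,-2.959) -> (11.445,-11.445) [heading=135, draw]
REPEAT 4 [
  -- iteration 1/4 --
  PD: pen down
  PD: pen down
  RT 90: heading 135 -> 45
  LT 60: heading 45 -> 105
  -- iteration 2/4 --
  PD: pen down
  PD: pen down
  RT 90: heading 105 -> 15
  LT 60: heading 15 -> 75
  -- iteration 3/4 --
  PD: pen down
  PD: pen down
  RT 90: heading 75 -> 345
  LT 60: heading 345 -> 45
  -- iteration 4/4 --
  PD: pen down
  PD: pen down
  RT 90: heading 45 -> 315
  LT 60: heading 315 -> 15
]
FD 6.3: (11.445,-11.445) -> (17.53,-9.814) [heading=15, draw]
RT 180: heading 15 -> 195
RT 180: heading 195 -> 15
FD 4.6: (17.53,-9.814) -> (21.973,-8.624) [heading=15, draw]
Final: pos=(21.973,-8.624), heading=15, 5 segment(s) drawn

Segment endpoints: x in {0.909, 2.959, 6, 11.445, 17.53, 21.973}, y in {-11.445, -9.814, -8.624, -6, -2.959, -0.909}
xmin=0.909, ymin=-11.445, xmax=21.973, ymax=-0.909

Answer: 0.909 -11.445 21.973 -0.909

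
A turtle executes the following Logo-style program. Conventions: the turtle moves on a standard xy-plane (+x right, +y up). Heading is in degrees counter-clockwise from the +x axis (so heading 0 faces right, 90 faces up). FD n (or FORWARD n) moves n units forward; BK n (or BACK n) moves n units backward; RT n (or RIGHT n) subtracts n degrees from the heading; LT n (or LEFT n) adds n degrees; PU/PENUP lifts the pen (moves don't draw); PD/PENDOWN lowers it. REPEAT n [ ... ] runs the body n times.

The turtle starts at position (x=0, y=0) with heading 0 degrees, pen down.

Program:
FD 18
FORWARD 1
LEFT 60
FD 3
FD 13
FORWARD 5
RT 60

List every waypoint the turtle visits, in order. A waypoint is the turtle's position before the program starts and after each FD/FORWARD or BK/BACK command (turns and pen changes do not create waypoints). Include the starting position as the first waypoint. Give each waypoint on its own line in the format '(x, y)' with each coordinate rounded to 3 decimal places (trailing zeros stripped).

Answer: (0, 0)
(18, 0)
(19, 0)
(20.5, 2.598)
(27, 13.856)
(29.5, 18.187)

Derivation:
Executing turtle program step by step:
Start: pos=(0,0), heading=0, pen down
FD 18: (0,0) -> (18,0) [heading=0, draw]
FD 1: (18,0) -> (19,0) [heading=0, draw]
LT 60: heading 0 -> 60
FD 3: (19,0) -> (20.5,2.598) [heading=60, draw]
FD 13: (20.5,2.598) -> (27,13.856) [heading=60, draw]
FD 5: (27,13.856) -> (29.5,18.187) [heading=60, draw]
RT 60: heading 60 -> 0
Final: pos=(29.5,18.187), heading=0, 5 segment(s) drawn
Waypoints (6 total):
(0, 0)
(18, 0)
(19, 0)
(20.5, 2.598)
(27, 13.856)
(29.5, 18.187)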